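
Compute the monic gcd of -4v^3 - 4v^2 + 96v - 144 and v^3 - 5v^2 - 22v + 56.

Euclidean algorithm in ℚ[v]:
  -4v^3 - 4v^2 + 96v - 144 = (-4)(v^3 - 5v^2 - 22v + 56) + (-24v^2 + 8v + 80)
  v^3 - 5v^2 - 22v + 56 = (-(1/24)v + 7/36)(-24v^2 + 8v + 80) + (-(182/9)v + 364/9)
  -24v^2 + 8v + 80 = ((108/91)v + 180/91)(-(182/9)v + 364/9) + (0)
Last nonzero remainder: -(182/9)v + 364/9. Dividing through by -182/9 gives the monic gcd v - 2.

v - 2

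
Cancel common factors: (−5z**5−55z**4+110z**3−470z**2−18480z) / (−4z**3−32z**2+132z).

Euclidean algorithm in ℚ[z]:
  −5z**5−55z**4+110z**3−470z**2−18480z = ((5/4)z**2+(15/4)z−65/4)(−4z**3−32z**2+132z) + (−1485z**2−16335z)
  −4z**3−32z**2+132z = ((4/1485)z−4/495)(−1485z**2−16335z) + (0)
Last nonzero remainder: −1485z**2−16335z. Dividing through by −1485 gives the monic gcd z**2+11z.
Cancel z**2+11z from numerator and denominator to get the reduced form.

(5z**3−110z+1680)/(4z−12)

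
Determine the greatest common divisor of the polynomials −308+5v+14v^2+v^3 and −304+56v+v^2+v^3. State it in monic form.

−4+v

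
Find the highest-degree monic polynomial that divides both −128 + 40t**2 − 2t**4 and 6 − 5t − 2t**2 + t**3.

2 + t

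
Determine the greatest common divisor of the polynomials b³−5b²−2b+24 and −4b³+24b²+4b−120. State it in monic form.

Apply the Euclidean algorithm:
  b³−5b²−2b+24 = (−1/4)(−4b³+24b²+4b−120) + (b²−b−6)
  −4b³+24b²+4b−120 = (−4b+20)(b²−b−6) + (0)
The last nonzero remainder b²−b−6 is already monic.

b²−b−6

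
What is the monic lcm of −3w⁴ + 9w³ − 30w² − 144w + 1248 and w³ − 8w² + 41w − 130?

w⁵ − 8w⁴ + 25w³ − 2w² − 656w + 2080

Apply the Euclidean algorithm:
  −3w⁴ + 9w³ − 30w² − 144w + 1248 = (−3w − 15)(w³ − 8w² + 41w − 130) + (−27w² + 81w − 702)
  w³ − 8w² + 41w − 130 = (−(1/27)w + 5/27)(−27w² + 81w − 702) + (0)
Last nonzero remainder: −27w² + 81w − 702. Dividing through by −27 gives the monic gcd w² − 3w + 26.
Then lcm(f, g) = f·g / gcd(f, g); expanding and making the result monic gives the answer.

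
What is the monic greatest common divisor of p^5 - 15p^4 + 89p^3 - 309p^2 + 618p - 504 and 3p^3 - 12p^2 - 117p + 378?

p^2 - 10p + 21

Repeated division with remainder:
  p^5 - 15p^4 + 89p^3 - 309p^2 + 618p - 504 = ((1/3)p^2 - (11/3)p + 28)(3p^3 - 12p^2 - 117p + 378) + (-528p^2 + 5280p - 11088)
  3p^3 - 12p^2 - 117p + 378 = (-(1/176)p - 3/88)(-528p^2 + 5280p - 11088) + (0)
Last nonzero remainder: -528p^2 + 5280p - 11088. Dividing through by -528 gives the monic gcd p^2 - 10p + 21.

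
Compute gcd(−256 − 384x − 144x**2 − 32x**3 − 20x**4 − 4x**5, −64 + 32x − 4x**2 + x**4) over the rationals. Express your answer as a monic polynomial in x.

32 + 2x**2 + x**3

By polynomial division,
  −4x**5 − 20x**4 − 32x**3 − 144x**2 − 384x − 256 = (−4x − 20)(x**4 − 4x**2 + 32x − 64) + (−48x**3 − 96x**2 − 1536)
  x**4 − 4x**2 + 32x − 64 = (−(1/48)x + 1/24)(−48x**3 − 96x**2 − 1536) + (0)
Last nonzero remainder: −48x**3 − 96x**2 − 1536. Dividing through by −48 gives the monic gcd x**3 + 2x**2 + 32.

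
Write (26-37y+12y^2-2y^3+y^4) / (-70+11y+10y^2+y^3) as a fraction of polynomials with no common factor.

(-13+12y+y^3)/(35+12y+y^2)

Euclidean algorithm in ℚ[y]:
  y^4-2y^3+12y^2-37y+26 = (y-12)(y^3+10y^2+11y-70) + (121y^2+165y-814)
  y^3+10y^2+11y-70 = ((1/121)y+95/1331)(121y^2+165y-814) + ((720/121)y-1440/121)
  121y^2+165y-814 = ((14641/720)y+49247/720)((720/121)y-1440/121) + (0)
Last nonzero remainder: (720/121)y-1440/121. Dividing through by 720/121 gives the monic gcd y-2.
Cancel y-2 from numerator and denominator to get the reduced form.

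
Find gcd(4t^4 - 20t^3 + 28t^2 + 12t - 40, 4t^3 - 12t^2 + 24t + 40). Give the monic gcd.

Apply the Euclidean algorithm:
  4t^4 - 20t^3 + 28t^2 + 12t - 40 = (t - 2)(4t^3 - 12t^2 + 24t + 40) + (-20t^2 + 20t + 40)
  4t^3 - 12t^2 + 24t + 40 = (-(1/5)t + 2/5)(-20t^2 + 20t + 40) + (24t + 24)
  -20t^2 + 20t + 40 = (-(5/6)t + 5/3)(24t + 24) + (0)
Last nonzero remainder: 24t + 24. Dividing through by 24 gives the monic gcd t + 1.

t + 1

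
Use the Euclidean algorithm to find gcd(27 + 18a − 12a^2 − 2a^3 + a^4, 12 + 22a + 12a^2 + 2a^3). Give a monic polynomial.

3 + 4a + a^2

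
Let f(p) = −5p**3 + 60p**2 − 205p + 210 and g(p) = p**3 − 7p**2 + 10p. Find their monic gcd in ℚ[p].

Apply the Euclidean algorithm:
  −5p**3 + 60p**2 − 205p + 210 = (−5)(p**3 − 7p**2 + 10p) + (25p**2 − 155p + 210)
  p**3 − 7p**2 + 10p = ((1/25)p − 4/125)(25p**2 − 155p + 210) + (−(84/25)p + 168/25)
  25p**2 − 155p + 210 = (−(625/84)p + 125/4)(−(84/25)p + 168/25) + (0)
Last nonzero remainder: −(84/25)p + 168/25. Dividing through by −84/25 gives the monic gcd p − 2.

p − 2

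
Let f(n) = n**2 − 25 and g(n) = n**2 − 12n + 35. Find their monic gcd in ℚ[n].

n − 5

Repeated division with remainder:
  n**2 − 25 = (n**2 − 12n + 35) + (12n − 60)
  n**2 − 12n + 35 = ((1/12)n − 7/12)(12n − 60) + (0)
Last nonzero remainder: 12n − 60. Dividing through by 12 gives the monic gcd n − 5.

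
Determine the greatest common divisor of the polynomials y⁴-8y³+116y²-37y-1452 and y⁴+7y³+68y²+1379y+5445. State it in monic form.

Apply the Euclidean algorithm:
  y⁴-8y³+116y²-37y-1452 = (y⁴+7y³+68y²+1379y+5445) + (-15y³+48y²-1416y-6897)
  y⁴+7y³+68y²+1379y+5445 = (-(1/15)y-17/25)(-15y³+48y²-1416y-6897) + ((156/25)y²-(1092/25)y+18876/25)
  -15y³+48y²-1416y-6897 = (-(125/52)y-475/52)((156/25)y²-(1092/25)y+18876/25) + (0)
Last nonzero remainder: (156/25)y²-(1092/25)y+18876/25. Dividing through by 156/25 gives the monic gcd y²-7y+121.

y²-7y+121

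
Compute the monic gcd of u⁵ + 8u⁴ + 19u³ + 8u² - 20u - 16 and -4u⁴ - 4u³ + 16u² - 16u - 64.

Repeated division with remainder:
  u⁵ + 8u⁴ + 19u³ + 8u² - 20u - 16 = (-(1/4)u - 7/4)(-4u⁴ - 4u³ + 16u² - 16u - 64) + (16u³ + 32u² - 64u - 128)
  -4u⁴ - 4u³ + 16u² - 16u - 64 = (-(1/4)u + 1/4)(16u³ + 32u² - 64u - 128) + (-8u² - 32u - 32)
  16u³ + 32u² - 64u - 128 = (-2u + 4)(-8u² - 32u - 32) + (0)
Last nonzero remainder: -8u² - 32u - 32. Dividing through by -8 gives the monic gcd u² + 4u + 4.

u² + 4u + 4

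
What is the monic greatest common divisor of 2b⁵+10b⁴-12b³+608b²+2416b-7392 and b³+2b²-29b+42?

b²+5b-14

Apply the Euclidean algorithm:
  2b⁵+10b⁴-12b³+608b²+2416b-7392 = (2b²+6b+34)(b³+2b²-29b+42) + (630b²+3150b-8820)
  b³+2b²-29b+42 = ((1/630)b-1/210)(630b²+3150b-8820) + (0)
Last nonzero remainder: 630b²+3150b-8820. Dividing through by 630 gives the monic gcd b²+5b-14.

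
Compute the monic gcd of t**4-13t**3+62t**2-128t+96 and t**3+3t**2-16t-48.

By polynomial division,
  t**4-13t**3+62t**2-128t+96 = (t-16)(t**3+3t**2-16t-48) + (126t**2-336t-672)
  t**3+3t**2-16t-48 = ((1/126)t+17/378)(126t**2-336t-672) + ((40/9)t-160/9)
  126t**2-336t-672 = ((567/20)t+189/5)((40/9)t-160/9) + (0)
Last nonzero remainder: (40/9)t-160/9. Dividing through by 40/9 gives the monic gcd t-4.

t-4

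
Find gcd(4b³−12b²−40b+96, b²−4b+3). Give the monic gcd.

Repeated division with remainder:
  4b³−12b²−40b+96 = (4b+4)(b²−4b+3) + (−36b+84)
  b²−4b+3 = (−(1/36)b+5/108)(−36b+84) + (−8/9)
  −36b+84 = ((81/2)b−189/2)(−8/9) + (0)
The last nonzero remainder is the constant −8/9, so the polynomials are coprime and gcd = 1.

1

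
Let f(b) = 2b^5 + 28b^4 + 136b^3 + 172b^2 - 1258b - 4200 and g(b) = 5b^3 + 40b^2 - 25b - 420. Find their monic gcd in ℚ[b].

Repeated division with remainder:
  2b^5 + 28b^4 + 136b^3 + 172b^2 - 1258b - 4200 = ((2/5)b^2 + (12/5)b + 10)(5b^3 + 40b^2 - 25b - 420) + (0)
Last nonzero remainder: 5b^3 + 40b^2 - 25b - 420. Dividing through by 5 gives the monic gcd b^3 + 8b^2 - 5b - 84.

b^3 + 8b^2 - 5b - 84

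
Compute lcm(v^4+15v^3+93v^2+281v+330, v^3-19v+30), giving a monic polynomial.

By polynomial division,
  v^4+15v^3+93v^2+281v+330 = (v+15)(v^3-19v+30) + (112v^2+536v-120)
  v^3-19v+30 = ((1/112)v-67/1568)(112v^2+536v-120) + ((975/196)v+4875/196)
  112v^2+536v-120 = ((21952/975)v-1568/325)((975/196)v+4875/196) + (0)
Last nonzero remainder: (975/196)v+4875/196. Dividing through by 975/196 gives the monic gcd v+5.
Then lcm(f, g) = f·g / gcd(f, g); expanding and making the result monic gives the answer.

v^6+10v^5+24v^4-94v^3-517v^2+36v+1980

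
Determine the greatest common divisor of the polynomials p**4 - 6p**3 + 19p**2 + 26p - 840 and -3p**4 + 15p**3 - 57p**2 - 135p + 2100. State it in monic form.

p**3 + 19p + 140

Repeated division with remainder:
  p**4 - 6p**3 + 19p**2 + 26p - 840 = (-1/3)(-3p**4 + 15p**3 - 57p**2 - 135p + 2100) + (-p**3 - 19p - 140)
  -3p**4 + 15p**3 - 57p**2 - 135p + 2100 = (3p - 15)(-p**3 - 19p - 140) + (0)
Last nonzero remainder: -p**3 - 19p - 140. Dividing through by -1 gives the monic gcd p**3 + 19p + 140.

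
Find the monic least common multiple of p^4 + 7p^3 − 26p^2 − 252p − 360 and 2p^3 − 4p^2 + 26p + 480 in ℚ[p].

Repeated division with remainder:
  p^4 + 7p^3 − 26p^2 − 252p − 360 = ((1/2)p + 9/2)(2p^3 − 4p^2 + 26p + 480) + (−21p^2 − 609p − 2520)
  2p^3 − 4p^2 + 26p + 480 = (−(2/21)p + 62/21)(−21p^2 − 609p − 2520) + (1584p + 7920)
  −21p^2 − 609p − 2520 = (−(7/528)p − 7/22)(1584p + 7920) + (0)
Last nonzero remainder: 1584p + 7920. Dividing through by 1584 gives the monic gcd p + 5.
Then lcm(f, g) = f·g / gcd(f, g); expanding and making the result monic gives the answer.

p^6 − 27p^4 + 266p^3 + 156p^2 − 9576p − 17280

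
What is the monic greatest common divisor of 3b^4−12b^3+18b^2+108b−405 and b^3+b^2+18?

b+3

Apply the Euclidean algorithm:
  3b^4−12b^3+18b^2+108b−405 = (3b−15)(b^3+b^2+18) + (33b^2+54b−135)
  b^3+b^2+18 = ((1/33)b−7/363)(33b^2+54b−135) + ((621/121)b+1863/121)
  33b^2+54b−135 = ((1331/207)b−605/69)((621/121)b+1863/121) + (0)
Last nonzero remainder: (621/121)b+1863/121. Dividing through by 621/121 gives the monic gcd b+3.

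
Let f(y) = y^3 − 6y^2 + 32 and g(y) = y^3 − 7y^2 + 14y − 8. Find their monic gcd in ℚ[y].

Euclidean algorithm in ℚ[y]:
  y^3 − 6y^2 + 32 = (y^3 − 7y^2 + 14y − 8) + (y^2 − 14y + 40)
  y^3 − 7y^2 + 14y − 8 = (y + 7)(y^2 − 14y + 40) + (72y − 288)
  y^2 − 14y + 40 = ((1/72)y − 5/36)(72y − 288) + (0)
Last nonzero remainder: 72y − 288. Dividing through by 72 gives the monic gcd y − 4.

y − 4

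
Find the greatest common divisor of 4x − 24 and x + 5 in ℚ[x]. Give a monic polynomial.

1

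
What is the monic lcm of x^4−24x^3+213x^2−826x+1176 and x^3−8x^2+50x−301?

Euclidean algorithm in ℚ[x]:
  x^4−24x^3+213x^2−826x+1176 = (x−16)(x^3−8x^2+50x−301) + (35x^2+275x−3640)
  x^3−8x^2+50x−301 = ((1/35)x−111/245)(35x^2+275x−3640) + ((13651/49)x−13651/7)
  35x^2+275x−3640 = ((1715/13651)x+25480/13651)((13651/49)x−13651/7) + (0)
Last nonzero remainder: (13651/49)x−13651/7. Dividing through by 13651/49 gives the monic gcd x−7.
Then lcm(f, g) = f·g / gcd(f, g); expanding and making the result monic gives the answer.

x^6−25x^5+280x^4−2071x^3+11161x^2−36694x+50568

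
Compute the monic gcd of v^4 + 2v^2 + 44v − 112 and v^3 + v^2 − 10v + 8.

By polynomial division,
  v^4 + 2v^2 + 44v − 112 = (v − 1)(v^3 + v^2 − 10v + 8) + (13v^2 + 26v − 104)
  v^3 + v^2 − 10v + 8 = ((1/13)v − 1/13)(13v^2 + 26v − 104) + (0)
Last nonzero remainder: 13v^2 + 26v − 104. Dividing through by 13 gives the monic gcd v^2 + 2v − 8.

v^2 + 2v − 8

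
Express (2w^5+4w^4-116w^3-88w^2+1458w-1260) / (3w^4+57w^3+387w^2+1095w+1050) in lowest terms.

(2w^3-20w^2+54w-36)/(3w^2+21w+30)

Apply the Euclidean algorithm:
  2w^5+4w^4-116w^3-88w^2+1458w-1260 = ((2/3)w-34/3)(3w^4+57w^3+387w^2+1095w+1050) + (272w^3+3568w^2+13168w+10640)
  3w^4+57w^3+387w^2+1095w+1050 = ((3/272)w+75/1156)(272w^3+3568w^2+13168w+10640) + ((2970/289)w^2+(35640/289)w+103950/289)
  272w^3+3568w^2+13168w+10640 = ((39304/1485)w+43928/1485)((2970/289)w^2+(35640/289)w+103950/289) + (0)
Last nonzero remainder: (2970/289)w^2+(35640/289)w+103950/289. Dividing through by 2970/289 gives the monic gcd w^2+12w+35.
Cancel w^2+12w+35 from numerator and denominator to get the reduced form.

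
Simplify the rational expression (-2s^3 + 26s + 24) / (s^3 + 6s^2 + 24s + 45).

Euclidean algorithm in ℚ[s]:
  -2s^3 + 26s + 24 = (-2)(s^3 + 6s^2 + 24s + 45) + (12s^2 + 74s + 114)
  s^3 + 6s^2 + 24s + 45 = ((1/12)s - 1/72)(12s^2 + 74s + 114) + ((559/36)s + 559/12)
  12s^2 + 74s + 114 = ((432/559)s + 1368/559)((559/36)s + 559/12) + (0)
Last nonzero remainder: (559/36)s + 559/12. Dividing through by 559/36 gives the monic gcd s + 3.
Cancel s + 3 from numerator and denominator to get the reduced form.

(-2s^2 + 6s + 8)/(s^2 + 3s + 15)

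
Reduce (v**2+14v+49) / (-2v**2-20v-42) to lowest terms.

(-v-7)/(2v+6)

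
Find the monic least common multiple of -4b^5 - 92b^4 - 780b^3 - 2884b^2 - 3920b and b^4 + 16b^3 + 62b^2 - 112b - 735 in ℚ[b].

Repeated division with remainder:
  -4b^5 - 92b^4 - 780b^3 - 2884b^2 - 3920b = (-4b - 28)(b^4 + 16b^3 + 62b^2 - 112b - 735) + (-84b^3 - 1596b^2 - 9996b - 20580)
  b^4 + 16b^3 + 62b^2 - 112b - 735 = (-(1/84)b + 1/28)(-84b^3 - 1596b^2 - 9996b - 20580) + (0)
Last nonzero remainder: -84b^3 - 1596b^2 - 9996b - 20580. Dividing through by -84 gives the monic gcd b^3 + 19b^2 + 119b + 245.
Then lcm(f, g) = f·g / gcd(f, g); expanding and making the result monic gives the answer.

b^6 + 20b^5 + 126b^4 + 136b^3 - 1183b^2 - 2940b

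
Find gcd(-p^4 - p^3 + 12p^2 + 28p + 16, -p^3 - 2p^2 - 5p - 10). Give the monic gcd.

Euclidean algorithm in ℚ[p]:
  -p^4 - p^3 + 12p^2 + 28p + 16 = (p - 1)(-p^3 - 2p^2 - 5p - 10) + (15p^2 + 33p + 6)
  -p^3 - 2p^2 - 5p - 10 = (-(1/15)p + 1/75)(15p^2 + 33p + 6) + (-(126/25)p - 252/25)
  15p^2 + 33p + 6 = (-(125/42)p - 25/42)(-(126/25)p - 252/25) + (0)
Last nonzero remainder: -(126/25)p - 252/25. Dividing through by -126/25 gives the monic gcd p + 2.

p + 2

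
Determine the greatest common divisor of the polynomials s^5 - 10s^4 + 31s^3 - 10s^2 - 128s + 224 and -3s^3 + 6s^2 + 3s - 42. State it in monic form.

s^3 - 2s^2 - s + 14

By polynomial division,
  s^5 - 10s^4 + 31s^3 - 10s^2 - 128s + 224 = (-(1/3)s^2 + (8/3)s - 16/3)(-3s^3 + 6s^2 + 3s - 42) + (0)
Last nonzero remainder: -3s^3 + 6s^2 + 3s - 42. Dividing through by -3 gives the monic gcd s^3 - 2s^2 - s + 14.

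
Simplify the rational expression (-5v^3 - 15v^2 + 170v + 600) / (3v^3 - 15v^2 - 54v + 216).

(-5v - 25)/(3v - 9)

Repeated division with remainder:
  -5v^3 - 15v^2 + 170v + 600 = (-5/3)(3v^3 - 15v^2 - 54v + 216) + (-40v^2 + 80v + 960)
  3v^3 - 15v^2 - 54v + 216 = (-(3/40)v + 9/40)(-40v^2 + 80v + 960) + (0)
Last nonzero remainder: -40v^2 + 80v + 960. Dividing through by -40 gives the monic gcd v^2 - 2v - 24.
Cancel v^2 - 2v - 24 from numerator and denominator to get the reduced form.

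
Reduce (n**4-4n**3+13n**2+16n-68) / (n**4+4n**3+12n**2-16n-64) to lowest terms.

Euclidean algorithm in ℚ[n]:
  n**4-4n**3+13n**2+16n-68 = (n**4+4n**3+12n**2-16n-64) + (-8n**3+n**2+32n-4)
  n**4+4n**3+12n**2-16n-64 = (-(1/8)n-33/64)(-8n**3+n**2+32n-4) + ((1057/64)n**2-1057/16)
  -8n**3+n**2+32n-4 = (-(512/1057)n+64/1057)((1057/64)n**2-1057/16) + (0)
Last nonzero remainder: (1057/64)n**2-1057/16. Dividing through by 1057/64 gives the monic gcd n**2-4.
Cancel n**2-4 from numerator and denominator to get the reduced form.

(n**2-4n+17)/(n**2+4n+16)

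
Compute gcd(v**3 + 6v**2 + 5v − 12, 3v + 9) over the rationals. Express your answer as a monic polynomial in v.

Apply the Euclidean algorithm:
  v**3 + 6v**2 + 5v − 12 = ((1/3)v**2 + v − 4/3)(3v + 9) + (0)
Last nonzero remainder: 3v + 9. Dividing through by 3 gives the monic gcd v + 3.

v + 3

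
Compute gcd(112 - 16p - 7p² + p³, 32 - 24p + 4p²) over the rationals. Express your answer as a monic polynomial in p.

Apply the Euclidean algorithm:
  p³ - 7p² - 16p + 112 = ((1/4)p - 1/4)(4p² - 24p + 32) + (-30p + 120)
  4p² - 24p + 32 = (-(2/15)p + 4/15)(-30p + 120) + (0)
Last nonzero remainder: -30p + 120. Dividing through by -30 gives the monic gcd p - 4.

-4 + p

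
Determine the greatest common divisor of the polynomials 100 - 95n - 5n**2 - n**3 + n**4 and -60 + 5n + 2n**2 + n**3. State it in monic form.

20 + 5n + n**2

Apply the Euclidean algorithm:
  n**4 - n**3 - 5n**2 - 95n + 100 = (n - 3)(n**3 + 2n**2 + 5n - 60) + (-4n**2 - 20n - 80)
  n**3 + 2n**2 + 5n - 60 = (-(1/4)n + 3/4)(-4n**2 - 20n - 80) + (0)
Last nonzero remainder: -4n**2 - 20n - 80. Dividing through by -4 gives the monic gcd n**2 + 5n + 20.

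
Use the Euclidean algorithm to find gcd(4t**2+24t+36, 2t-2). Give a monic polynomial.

1

Apply the Euclidean algorithm:
  4t**2+24t+36 = (2t+14)(2t-2) + (64)
  2t-2 = ((1/32)t-1/32)(64) + (0)
The last nonzero remainder is the constant 64, so the polynomials are coprime and gcd = 1.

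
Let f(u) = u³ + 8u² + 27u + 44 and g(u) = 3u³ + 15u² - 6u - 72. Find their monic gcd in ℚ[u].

By polynomial division,
  u³ + 8u² + 27u + 44 = (1/3)(3u³ + 15u² - 6u - 72) + (3u² + 29u + 68)
  3u³ + 15u² - 6u - 72 = (u - 14/3)(3u² + 29u + 68) + ((184/3)u + 736/3)
  3u² + 29u + 68 = ((9/184)u + 51/184)((184/3)u + 736/3) + (0)
Last nonzero remainder: (184/3)u + 736/3. Dividing through by 184/3 gives the monic gcd u + 4.

u + 4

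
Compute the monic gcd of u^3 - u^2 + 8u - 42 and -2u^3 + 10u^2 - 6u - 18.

u - 3

By polynomial division,
  u^3 - u^2 + 8u - 42 = (-1/2)(-2u^3 + 10u^2 - 6u - 18) + (4u^2 + 5u - 51)
  -2u^3 + 10u^2 - 6u - 18 = (-(1/2)u + 25/8)(4u^2 + 5u - 51) + (-(377/8)u + 1131/8)
  4u^2 + 5u - 51 = (-(32/377)u - 136/377)(-(377/8)u + 1131/8) + (0)
Last nonzero remainder: -(377/8)u + 1131/8. Dividing through by -377/8 gives the monic gcd u - 3.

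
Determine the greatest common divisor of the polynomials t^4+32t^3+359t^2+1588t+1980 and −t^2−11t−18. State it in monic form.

t^2+11t+18

Repeated division with remainder:
  t^4+32t^3+359t^2+1588t+1980 = (−t^2−21t−110)(−t^2−11t−18) + (0)
Last nonzero remainder: −t^2−11t−18. Dividing through by −1 gives the monic gcd t^2+11t+18.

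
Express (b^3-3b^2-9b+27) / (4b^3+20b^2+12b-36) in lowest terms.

(b^2-6b+9)/(4b^2+8b-12)

Euclidean algorithm in ℚ[b]:
  b^3-3b^2-9b+27 = (1/4)(4b^3+20b^2+12b-36) + (-8b^2-12b+36)
  4b^3+20b^2+12b-36 = (-(1/2)b-7/4)(-8b^2-12b+36) + (9b+27)
  -8b^2-12b+36 = (-(8/9)b+4/3)(9b+27) + (0)
Last nonzero remainder: 9b+27. Dividing through by 9 gives the monic gcd b+3.
Cancel b+3 from numerator and denominator to get the reduced form.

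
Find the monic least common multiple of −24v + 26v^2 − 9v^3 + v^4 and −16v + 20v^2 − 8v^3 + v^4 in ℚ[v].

48v − 76v^2 + 44v^3 − 11v^4 + v^5

Euclidean algorithm in ℚ[v]:
  v^4 − 9v^3 + 26v^2 − 24v = (v^4 − 8v^3 + 20v^2 − 16v) + (−v^3 + 6v^2 − 8v)
  v^4 − 8v^3 + 20v^2 − 16v = (−v + 2)(−v^3 + 6v^2 − 8v) + (0)
Last nonzero remainder: −v^3 + 6v^2 − 8v. Dividing through by −1 gives the monic gcd v^3 − 6v^2 + 8v.
Then lcm(f, g) = f·g / gcd(f, g); expanding and making the result monic gives the answer.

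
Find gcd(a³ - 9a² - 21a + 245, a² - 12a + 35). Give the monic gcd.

a - 7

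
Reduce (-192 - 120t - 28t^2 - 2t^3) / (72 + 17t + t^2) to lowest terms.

Repeated division with remainder:
  -2t^3 - 28t^2 - 120t - 192 = (-2t + 6)(t^2 + 17t + 72) + (-78t - 624)
  t^2 + 17t + 72 = (-(1/78)t - 3/26)(-78t - 624) + (0)
Last nonzero remainder: -78t - 624. Dividing through by -78 gives the monic gcd t + 8.
Cancel t + 8 from numerator and denominator to get the reduced form.

(-24 - 12t - 2t^2)/(9 + t)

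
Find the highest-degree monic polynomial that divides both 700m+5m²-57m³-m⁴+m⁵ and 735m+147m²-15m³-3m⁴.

Apply the Euclidean algorithm:
  m⁵-m⁴-57m³+5m²+700m = (-(1/3)m+2)(-3m⁴-15m³+147m²+735m) + (22m³-44m²-770m)
  -3m⁴-15m³+147m²+735m = (-(3/22)m-21/22)(22m³-44m²-770m) + (0)
Last nonzero remainder: 22m³-44m²-770m. Dividing through by 22 gives the monic gcd m³-2m²-35m.

-35m-2m²+m³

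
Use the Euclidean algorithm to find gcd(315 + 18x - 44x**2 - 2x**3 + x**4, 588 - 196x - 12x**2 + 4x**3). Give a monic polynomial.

21 - 10x + x**2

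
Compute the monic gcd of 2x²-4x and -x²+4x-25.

1

Apply the Euclidean algorithm:
  2x²-4x = (-2)(-x²+4x-25) + (4x-50)
  -x²+4x-25 = (-(1/4)x-17/8)(4x-50) + (-525/4)
  4x-50 = (-(16/525)x+8/21)(-525/4) + (0)
The last nonzero remainder is the constant -525/4, so the polynomials are coprime and gcd = 1.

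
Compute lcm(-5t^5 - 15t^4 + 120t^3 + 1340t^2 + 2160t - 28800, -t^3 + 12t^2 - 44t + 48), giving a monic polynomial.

t^6 + t^5 - 30t^4 - 220t^3 + 104t^2 + 6624t - 11520

By polynomial division,
  -5t^5 - 15t^4 + 120t^3 + 1340t^2 + 2160t - 28800 = (5t^2 + 75t + 560)(-t^3 + 12t^2 - 44t + 48) + (-2320t^2 + 23200t - 55680)
  -t^3 + 12t^2 - 44t + 48 = ((1/2320)t - 1/1160)(-2320t^2 + 23200t - 55680) + (0)
Last nonzero remainder: -2320t^2 + 23200t - 55680. Dividing through by -2320 gives the monic gcd t^2 - 10t + 24.
Then lcm(f, g) = f·g / gcd(f, g); expanding and making the result monic gives the answer.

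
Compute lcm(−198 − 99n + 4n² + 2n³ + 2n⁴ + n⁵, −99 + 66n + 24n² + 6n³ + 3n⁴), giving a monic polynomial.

198 − 99n − 103n² + 2n³ + n⁵ + n⁶

Apply the Euclidean algorithm:
  n⁵ + 2n⁴ + 2n³ + 4n² − 99n − 198 = ((1/3)n)(3n⁴ + 6n³ + 24n² + 66n − 99) + (−6n³ − 18n² − 66n − 198)
  3n⁴ + 6n³ + 24n² + 66n − 99 = (−(1/2)n + 1/2)(−6n³ − 18n² − 66n − 198) + (0)
Last nonzero remainder: −6n³ − 18n² − 66n − 198. Dividing through by −6 gives the monic gcd n³ + 3n² + 11n + 33.
Then lcm(f, g) = f·g / gcd(f, g); expanding and making the result monic gives the answer.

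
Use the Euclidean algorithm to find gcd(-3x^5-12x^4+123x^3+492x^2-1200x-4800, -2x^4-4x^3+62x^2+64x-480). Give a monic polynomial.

By polynomial division,
  -3x^5-12x^4+123x^3+492x^2-1200x-4800 = ((3/2)x+3)(-2x^4-4x^3+62x^2+64x-480) + (42x^3+210x^2-672x-3360)
  -2x^4-4x^3+62x^2+64x-480 = (-(1/21)x+1/7)(42x^3+210x^2-672x-3360) + (0)
Last nonzero remainder: 42x^3+210x^2-672x-3360. Dividing through by 42 gives the monic gcd x^3+5x^2-16x-80.

x^3+5x^2-16x-80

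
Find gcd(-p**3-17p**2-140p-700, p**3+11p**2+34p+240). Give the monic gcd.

p+10

By polynomial division,
  -p**3-17p**2-140p-700 = (-1)(p**3+11p**2+34p+240) + (-6p**2-106p-460)
  p**3+11p**2+34p+240 = (-(1/6)p+10/9)(-6p**2-106p-460) + ((676/9)p+6760/9)
  -6p**2-106p-460 = (-(27/338)p-207/338)((676/9)p+6760/9) + (0)
Last nonzero remainder: (676/9)p+6760/9. Dividing through by 676/9 gives the monic gcd p+10.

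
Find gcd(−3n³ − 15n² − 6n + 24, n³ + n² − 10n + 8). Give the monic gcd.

n² + 3n − 4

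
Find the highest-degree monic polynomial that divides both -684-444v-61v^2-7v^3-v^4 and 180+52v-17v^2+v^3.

2+v

Repeated division with remainder:
  -v^4-7v^3-61v^2-444v-684 = (-v-24)(v^3-17v^2+52v+180) + (-417v^2+984v+3636)
  v^3-17v^2+52v+180 = (-(1/417)v+2035/57963)(-417v^2+984v+3636) + ((505680/19321)v+1011360/19321)
  -417v^2+984v+3636 = (-(2685619/168560)v+5854263/84280)((505680/19321)v+1011360/19321) + (0)
Last nonzero remainder: (505680/19321)v+1011360/19321. Dividing through by 505680/19321 gives the monic gcd v+2.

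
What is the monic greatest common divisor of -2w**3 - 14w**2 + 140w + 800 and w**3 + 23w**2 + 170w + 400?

w**2 + 15w + 50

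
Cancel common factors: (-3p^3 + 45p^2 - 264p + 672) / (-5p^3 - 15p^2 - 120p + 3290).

Repeated division with remainder:
  -3p^3 + 45p^2 - 264p + 672 = (3/5)(-5p^3 - 15p^2 - 120p + 3290) + (54p^2 - 192p - 1302)
  -5p^3 - 15p^2 - 120p + 3290 = (-(5/54)p - 295/486)(54p^2 - 192p - 1302) + (-(28925/81)p + 202475/81)
  54p^2 - 192p - 1302 = (-(4374/28925)p - 15066/28925)(-(28925/81)p + 202475/81) + (0)
Last nonzero remainder: -(28925/81)p + 202475/81. Dividing through by -28925/81 gives the monic gcd p - 7.
Cancel p - 7 from numerator and denominator to get the reduced form.

(3p^2 - 24p + 96)/(5p^2 + 50p + 470)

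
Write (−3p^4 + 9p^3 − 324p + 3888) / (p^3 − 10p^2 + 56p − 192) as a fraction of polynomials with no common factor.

(−3p^3 − 9p^2 − 54p − 648)/(p^2 − 4p + 32)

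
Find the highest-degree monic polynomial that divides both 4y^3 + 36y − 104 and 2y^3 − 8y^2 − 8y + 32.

Euclidean algorithm in ℚ[y]:
  4y^3 + 36y − 104 = (2)(2y^3 − 8y^2 − 8y + 32) + (16y^2 + 52y − 168)
  2y^3 − 8y^2 − 8y + 32 = ((1/8)y − 29/32)(16y^2 + 52y − 168) + ((481/8)y − 481/4)
  16y^2 + 52y − 168 = ((128/481)y + 672/481)((481/8)y − 481/4) + (0)
Last nonzero remainder: (481/8)y − 481/4. Dividing through by 481/8 gives the monic gcd y − 2.

y − 2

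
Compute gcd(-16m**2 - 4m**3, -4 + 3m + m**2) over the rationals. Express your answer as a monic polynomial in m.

4 + m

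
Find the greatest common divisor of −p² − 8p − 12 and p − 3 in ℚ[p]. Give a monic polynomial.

1

By polynomial division,
  −p² − 8p − 12 = (−p − 11)(p − 3) + (−45)
  p − 3 = (−(1/45)p + 1/15)(−45) + (0)
The last nonzero remainder is the constant −45, so the polynomials are coprime and gcd = 1.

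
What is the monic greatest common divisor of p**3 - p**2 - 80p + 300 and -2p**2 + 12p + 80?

1

Euclidean algorithm in ℚ[p]:
  p**3 - p**2 - 80p + 300 = (-(1/2)p - 5/2)(-2p**2 + 12p + 80) + (-10p + 500)
  -2p**2 + 12p + 80 = ((1/5)p + 44/5)(-10p + 500) + (-4320)
  -10p + 500 = ((1/432)p - 25/216)(-4320) + (0)
The last nonzero remainder is the constant -4320, so the polynomials are coprime and gcd = 1.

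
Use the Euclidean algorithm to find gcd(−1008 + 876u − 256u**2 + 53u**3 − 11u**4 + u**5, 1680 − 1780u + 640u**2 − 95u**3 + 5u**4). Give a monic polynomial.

−48 + 44u − 12u**2 + u**3

Apply the Euclidean algorithm:
  u**5 − 11u**4 + 53u**3 − 256u**2 + 876u − 1008 = ((1/5)u + 8/5)(5u**4 − 95u**3 + 640u**2 − 1780u + 1680) + (77u**3 − 924u**2 + 3388u − 3696)
  5u**4 − 95u**3 + 640u**2 − 1780u + 1680 = ((5/77)u − 5/11)(77u**3 − 924u**2 + 3388u − 3696) + (0)
Last nonzero remainder: 77u**3 − 924u**2 + 3388u − 3696. Dividing through by 77 gives the monic gcd u**3 − 12u**2 + 44u − 48.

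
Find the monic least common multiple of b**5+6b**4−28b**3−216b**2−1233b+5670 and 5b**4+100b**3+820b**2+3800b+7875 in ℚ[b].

Apply the Euclidean algorithm:
  b**5+6b**4−28b**3−216b**2−1233b+5670 = ((1/5)b−14/5)(5b**4+100b**3+820b**2+3800b+7875) + (88b**3+1320b**2+7832b+27720)
  5b**4+100b**3+820b**2+3800b+7875 = ((5/88)b+25/88)(88b**3+1320b**2+7832b+27720) + (0)
Last nonzero remainder: 88b**3+1320b**2+7832b+27720. Dividing through by 88 gives the monic gcd b**3+15b**2+89b+315.
Then lcm(f, g) = f·g / gcd(f, g); expanding and making the result monic gives the answer.

b**6+11b**5+2b**4−356b**3−2313b**2−495b+28350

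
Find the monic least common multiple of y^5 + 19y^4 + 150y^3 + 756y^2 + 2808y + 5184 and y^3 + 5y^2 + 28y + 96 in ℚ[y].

y^6 + 23y^5 + 226y^4 + 1356y^3 + 5832y^2 + 16416y + 20736

Apply the Euclidean algorithm:
  y^5 + 19y^4 + 150y^3 + 756y^2 + 2808y + 5184 = (y^2 + 14y + 52)(y^3 + 5y^2 + 28y + 96) + (8y^2 + 8y + 192)
  y^3 + 5y^2 + 28y + 96 = ((1/8)y + 1/2)(8y^2 + 8y + 192) + (0)
Last nonzero remainder: 8y^2 + 8y + 192. Dividing through by 8 gives the monic gcd y^2 + y + 24.
Then lcm(f, g) = f·g / gcd(f, g); expanding and making the result monic gives the answer.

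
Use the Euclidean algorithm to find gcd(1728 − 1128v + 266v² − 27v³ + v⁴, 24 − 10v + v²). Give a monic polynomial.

Apply the Euclidean algorithm:
  v⁴ − 27v³ + 266v² − 1128v + 1728 = (v² − 17v + 72)(v² − 10v + 24) + (0)
The last nonzero remainder v² − 10v + 24 is already monic.

24 − 10v + v²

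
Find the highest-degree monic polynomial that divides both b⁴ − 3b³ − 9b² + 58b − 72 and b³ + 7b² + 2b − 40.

Euclidean algorithm in ℚ[b]:
  b⁴ − 3b³ − 9b² + 58b − 72 = (b − 10)(b³ + 7b² + 2b − 40) + (59b² + 118b − 472)
  b³ + 7b² + 2b − 40 = ((1/59)b + 5/59)(59b² + 118b − 472) + (0)
Last nonzero remainder: 59b² + 118b − 472. Dividing through by 59 gives the monic gcd b² + 2b − 8.

b² + 2b − 8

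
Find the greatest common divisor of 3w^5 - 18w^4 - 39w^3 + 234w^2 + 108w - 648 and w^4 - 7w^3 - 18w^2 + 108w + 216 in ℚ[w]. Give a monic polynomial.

w^3 - w^2 - 24w - 36

Apply the Euclidean algorithm:
  3w^5 - 18w^4 - 39w^3 + 234w^2 + 108w - 648 = (3w + 3)(w^4 - 7w^3 - 18w^2 + 108w + 216) + (36w^3 - 36w^2 - 864w - 1296)
  w^4 - 7w^3 - 18w^2 + 108w + 216 = ((1/36)w - 1/6)(36w^3 - 36w^2 - 864w - 1296) + (0)
Last nonzero remainder: 36w^3 - 36w^2 - 864w - 1296. Dividing through by 36 gives the monic gcd w^3 - w^2 - 24w - 36.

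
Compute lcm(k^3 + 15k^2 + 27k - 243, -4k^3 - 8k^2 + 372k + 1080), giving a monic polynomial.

k^5 + 8k^4 - 108k^3 - 882k^2 + 891k + 7290

Apply the Euclidean algorithm:
  k^3 + 15k^2 + 27k - 243 = (-1/4)(-4k^3 - 8k^2 + 372k + 1080) + (13k^2 + 120k + 27)
  -4k^3 - 8k^2 + 372k + 1080 = (-(4/13)k + 376/169)(13k^2 + 120k + 27) + ((19152/169)k + 172368/169)
  13k^2 + 120k + 27 = ((2197/19152)k + 169/6384)((19152/169)k + 172368/169) + (0)
Last nonzero remainder: (19152/169)k + 172368/169. Dividing through by 19152/169 gives the monic gcd k + 9.
Then lcm(f, g) = f·g / gcd(f, g); expanding and making the result monic gives the answer.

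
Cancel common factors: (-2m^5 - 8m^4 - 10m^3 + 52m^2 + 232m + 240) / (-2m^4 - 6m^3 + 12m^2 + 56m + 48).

(m^2 + 3m + 10)/(m + 2)

By polynomial division,
  -2m^5 - 8m^4 - 10m^3 + 52m^2 + 232m + 240 = (m + 1)(-2m^4 - 6m^3 + 12m^2 + 56m + 48) + (-16m^3 - 16m^2 + 128m + 192)
  -2m^4 - 6m^3 + 12m^2 + 56m + 48 = ((1/8)m + 1/4)(-16m^3 - 16m^2 + 128m + 192) + (0)
Last nonzero remainder: -16m^3 - 16m^2 + 128m + 192. Dividing through by -16 gives the monic gcd m^3 + m^2 - 8m - 12.
Cancel m^3 + m^2 - 8m - 12 from numerator and denominator to get the reduced form.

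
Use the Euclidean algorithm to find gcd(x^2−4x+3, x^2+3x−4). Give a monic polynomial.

x−1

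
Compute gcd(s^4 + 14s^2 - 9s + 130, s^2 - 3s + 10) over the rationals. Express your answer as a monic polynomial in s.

s^2 - 3s + 10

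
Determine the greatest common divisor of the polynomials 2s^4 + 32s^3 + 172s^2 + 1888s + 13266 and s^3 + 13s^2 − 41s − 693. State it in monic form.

s^2 + 20s + 99

By polynomial division,
  2s^4 + 32s^3 + 172s^2 + 1888s + 13266 = (2s + 6)(s^3 + 13s^2 − 41s − 693) + (176s^2 + 3520s + 17424)
  s^3 + 13s^2 − 41s − 693 = ((1/176)s − 7/176)(176s^2 + 3520s + 17424) + (0)
Last nonzero remainder: 176s^2 + 3520s + 17424. Dividing through by 176 gives the monic gcd s^2 + 20s + 99.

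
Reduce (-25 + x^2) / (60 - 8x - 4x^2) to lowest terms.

(5 - x)/(-12 + 4x)

Apply the Euclidean algorithm:
  x^2 - 25 = (-1/4)(-4x^2 - 8x + 60) + (-2x - 10)
  -4x^2 - 8x + 60 = (2x - 6)(-2x - 10) + (0)
Last nonzero remainder: -2x - 10. Dividing through by -2 gives the monic gcd x + 5.
Cancel x + 5 from numerator and denominator to get the reduced form.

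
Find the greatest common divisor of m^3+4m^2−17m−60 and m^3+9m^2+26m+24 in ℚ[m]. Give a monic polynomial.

m+3

Euclidean algorithm in ℚ[m]:
  m^3+4m^2−17m−60 = (m^3+9m^2+26m+24) + (−5m^2−43m−84)
  m^3+9m^2+26m+24 = (−(1/5)m−2/25)(−5m^2−43m−84) + ((144/25)m+432/25)
  −5m^2−43m−84 = (−(125/144)m−175/36)((144/25)m+432/25) + (0)
Last nonzero remainder: (144/25)m+432/25. Dividing through by 144/25 gives the monic gcd m+3.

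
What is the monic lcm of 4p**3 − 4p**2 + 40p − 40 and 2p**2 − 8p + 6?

By polynomial division,
  4p**3 − 4p**2 + 40p − 40 = (2p + 6)(2p**2 − 8p + 6) + (76p − 76)
  2p**2 − 8p + 6 = ((1/38)p − 3/38)(76p − 76) + (0)
Last nonzero remainder: 76p − 76. Dividing through by 76 gives the monic gcd p − 1.
Then lcm(f, g) = f·g / gcd(f, g); expanding and making the result monic gives the answer.

p**4 − 4p**3 + 13p**2 − 40p + 30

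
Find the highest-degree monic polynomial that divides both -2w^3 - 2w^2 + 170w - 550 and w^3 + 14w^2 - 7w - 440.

By polynomial division,
  -2w^3 - 2w^2 + 170w - 550 = (-2)(w^3 + 14w^2 - 7w - 440) + (26w^2 + 156w - 1430)
  w^3 + 14w^2 - 7w - 440 = ((1/26)w + 4/13)(26w^2 + 156w - 1430) + (0)
Last nonzero remainder: 26w^2 + 156w - 1430. Dividing through by 26 gives the monic gcd w^2 + 6w - 55.

w^2 + 6w - 55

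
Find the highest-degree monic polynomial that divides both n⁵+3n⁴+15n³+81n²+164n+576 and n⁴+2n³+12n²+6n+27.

n²+2n+9

Repeated division with remainder:
  n⁵+3n⁴+15n³+81n²+164n+576 = (n+1)(n⁴+2n³+12n²+6n+27) + (n³+63n²+131n+549)
  n⁴+2n³+12n²+6n+27 = (n-61)(n³+63n²+131n+549) + (3724n²+7448n+33516)
  n³+63n²+131n+549 = ((1/3724)n+61/3724)(3724n²+7448n+33516) + (0)
Last nonzero remainder: 3724n²+7448n+33516. Dividing through by 3724 gives the monic gcd n²+2n+9.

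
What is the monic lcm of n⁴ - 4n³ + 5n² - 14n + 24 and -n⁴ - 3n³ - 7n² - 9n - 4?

n⁶ - 2n⁵ - 2n⁴ - 8n³ + n² + 34n + 24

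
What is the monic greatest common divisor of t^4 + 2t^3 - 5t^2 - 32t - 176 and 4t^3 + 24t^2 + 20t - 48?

t + 4

Euclidean algorithm in ℚ[t]:
  t^4 + 2t^3 - 5t^2 - 32t - 176 = ((1/4)t - 1)(4t^3 + 24t^2 + 20t - 48) + (14t^2 - 224)
  4t^3 + 24t^2 + 20t - 48 = ((2/7)t + 12/7)(14t^2 - 224) + (84t + 336)
  14t^2 - 224 = ((1/6)t - 2/3)(84t + 336) + (0)
Last nonzero remainder: 84t + 336. Dividing through by 84 gives the monic gcd t + 4.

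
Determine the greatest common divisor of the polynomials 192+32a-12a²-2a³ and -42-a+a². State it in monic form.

Repeated division with remainder:
  -2a³-12a²+32a+192 = (-2a-14)(a²-a-42) + (-66a-396)
  a²-a-42 = (-(1/66)a+7/66)(-66a-396) + (0)
Last nonzero remainder: -66a-396. Dividing through by -66 gives the monic gcd a+6.

6+a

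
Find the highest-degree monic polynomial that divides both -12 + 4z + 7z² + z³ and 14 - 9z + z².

Repeated division with remainder:
  z³ + 7z² + 4z - 12 = (z + 16)(z² - 9z + 14) + (134z - 236)
  z² - 9z + 14 = ((1/134)z - 485/8978)(134z - 236) + (5616/4489)
  134z - 236 = ((300763/2808)z - 264851/1404)(5616/4489) + (0)
The last nonzero remainder is the constant 5616/4489, so the polynomials are coprime and gcd = 1.

1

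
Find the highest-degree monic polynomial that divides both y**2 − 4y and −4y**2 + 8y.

By polynomial division,
  y**2 − 4y = (−1/4)(−4y**2 + 8y) + (−2y)
  −4y**2 + 8y = (2y − 4)(−2y) + (0)
Last nonzero remainder: −2y. Dividing through by −2 gives the monic gcd y.

y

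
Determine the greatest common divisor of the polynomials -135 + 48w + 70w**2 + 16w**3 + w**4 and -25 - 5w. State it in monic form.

Repeated division with remainder:
  w**4 + 16w**3 + 70w**2 + 48w - 135 = (-(1/5)w**3 - (11/5)w**2 - 3w + 27/5)(-5w - 25) + (0)
Last nonzero remainder: -5w - 25. Dividing through by -5 gives the monic gcd w + 5.

5 + w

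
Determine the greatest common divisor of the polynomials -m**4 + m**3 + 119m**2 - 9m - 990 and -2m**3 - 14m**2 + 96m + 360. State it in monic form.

By polynomial division,
  -m**4 + m**3 + 119m**2 - 9m - 990 = ((1/2)m - 4)(-2m**3 - 14m**2 + 96m + 360) + (15m**2 + 195m + 450)
  -2m**3 - 14m**2 + 96m + 360 = (-(2/15)m + 4/5)(15m**2 + 195m + 450) + (0)
Last nonzero remainder: 15m**2 + 195m + 450. Dividing through by 15 gives the monic gcd m**2 + 13m + 30.

m**2 + 13m + 30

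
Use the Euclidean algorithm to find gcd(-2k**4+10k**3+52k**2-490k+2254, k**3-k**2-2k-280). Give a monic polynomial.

k-7

Euclidean algorithm in ℚ[k]:
  -2k**4+10k**3+52k**2-490k+2254 = (-2k+8)(k**3-k**2-2k-280) + (56k**2-1034k+4494)
  k**3-k**2-2k-280 = ((1/56)k+489/1568)(56k**2-1034k+4494) + ((188329/784)k-188329/112)
  56k**2-1034k+4494 = ((43904/188329)k-503328/188329)((188329/784)k-188329/112) + (0)
Last nonzero remainder: (188329/784)k-188329/112. Dividing through by 188329/784 gives the monic gcd k-7.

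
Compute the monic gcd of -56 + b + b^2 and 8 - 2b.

1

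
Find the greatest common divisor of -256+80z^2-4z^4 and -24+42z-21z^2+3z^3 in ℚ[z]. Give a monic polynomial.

Euclidean algorithm in ℚ[z]:
  -4z^4+80z^2-256 = (-(4/3)z-28/3)(3z^3-21z^2+42z-24) + (-60z^2+360z-480)
  3z^3-21z^2+42z-24 = (-(1/20)z+1/20)(-60z^2+360z-480) + (0)
Last nonzero remainder: -60z^2+360z-480. Dividing through by -60 gives the monic gcd z^2-6z+8.

8-6z+z^2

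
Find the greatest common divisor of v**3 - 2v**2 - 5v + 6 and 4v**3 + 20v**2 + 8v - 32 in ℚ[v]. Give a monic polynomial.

Euclidean algorithm in ℚ[v]:
  v**3 - 2v**2 - 5v + 6 = (1/4)(4v**3 + 20v**2 + 8v - 32) + (-7v**2 - 7v + 14)
  4v**3 + 20v**2 + 8v - 32 = (-(4/7)v - 16/7)(-7v**2 - 7v + 14) + (0)
Last nonzero remainder: -7v**2 - 7v + 14. Dividing through by -7 gives the monic gcd v**2 + v - 2.

v**2 + v - 2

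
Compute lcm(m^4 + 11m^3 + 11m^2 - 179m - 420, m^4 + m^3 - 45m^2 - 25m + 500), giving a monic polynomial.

m^6 + 11m^5 - 14m^4 - 454m^3 - 695m^2 + 4475m + 10500

Euclidean algorithm in ℚ[m]:
  m^4 + 11m^3 + 11m^2 - 179m - 420 = (m^4 + m^3 - 45m^2 - 25m + 500) + (10m^3 + 56m^2 - 154m - 920)
  m^4 + m^3 - 45m^2 - 25m + 500 = ((1/10)m - 23/50)(10m^3 + 56m^2 - 154m - 920) + (-(96/25)m^2 - (96/25)m + 384/5)
  10m^3 + 56m^2 - 154m - 920 = (-(125/48)m - 575/48)(-(96/25)m^2 - (96/25)m + 384/5) + (0)
Last nonzero remainder: -(96/25)m^2 - (96/25)m + 384/5. Dividing through by -96/25 gives the monic gcd m^2 + m - 20.
Then lcm(f, g) = f·g / gcd(f, g); expanding and making the result monic gives the answer.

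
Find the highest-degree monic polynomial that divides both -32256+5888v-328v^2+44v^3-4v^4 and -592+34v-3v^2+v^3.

Repeated division with remainder:
  -4v^4+44v^3-328v^2+5888v-32256 = (-4v+32)(v^3-3v^2+34v-592) + (-96v^2+2432v-13312)
  v^3-3v^2+34v-592 = (-(1/96)v-67/288)(-96v^2+2432v-13312) + ((4150/9)v-33200/9)
  -96v^2+2432v-13312 = (-(432/2075)v+7488/2075)((4150/9)v-33200/9) + (0)
Last nonzero remainder: (4150/9)v-33200/9. Dividing through by 4150/9 gives the monic gcd v-8.

-8+v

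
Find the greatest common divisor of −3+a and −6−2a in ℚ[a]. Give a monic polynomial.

1

Repeated division with remainder:
  a−3 = (−1/2)(−2a−6) + (−6)
  −2a−6 = ((1/3)a+1)(−6) + (0)
The last nonzero remainder is the constant −6, so the polynomials are coprime and gcd = 1.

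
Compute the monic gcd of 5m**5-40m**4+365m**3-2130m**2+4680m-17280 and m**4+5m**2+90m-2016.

Repeated division with remainder:
  5m**5-40m**4+365m**3-2130m**2+4680m-17280 = (5m-40)(m**4+5m**2+90m-2016) + (340m**3-2380m**2+18360m-97920)
  m**4+5m**2+90m-2016 = ((1/340)m+7/340)(340m**3-2380m**2+18360m-97920) + (0)
Last nonzero remainder: 340m**3-2380m**2+18360m-97920. Dividing through by 340 gives the monic gcd m**3-7m**2+54m-288.

m**3-7m**2+54m-288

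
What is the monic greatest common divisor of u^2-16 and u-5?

1

By polynomial division,
  u^2-16 = (u+5)(u-5) + (9)
  u-5 = ((1/9)u-5/9)(9) + (0)
The last nonzero remainder is the constant 9, so the polynomials are coprime and gcd = 1.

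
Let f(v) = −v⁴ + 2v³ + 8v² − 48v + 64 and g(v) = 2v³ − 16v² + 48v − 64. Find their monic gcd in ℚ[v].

Repeated division with remainder:
  −v⁴ + 2v³ + 8v² − 48v + 64 = (−(1/2)v − 3)(2v³ − 16v² + 48v − 64) + (−16v² + 64v − 128)
  2v³ − 16v² + 48v − 64 = (−(1/8)v + 1/2)(−16v² + 64v − 128) + (0)
Last nonzero remainder: −16v² + 64v − 128. Dividing through by −16 gives the monic gcd v² − 4v + 8.

v² − 4v + 8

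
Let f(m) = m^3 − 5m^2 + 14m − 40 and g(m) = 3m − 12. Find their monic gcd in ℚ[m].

m − 4

Euclidean algorithm in ℚ[m]:
  m^3 − 5m^2 + 14m − 40 = ((1/3)m^2 − (1/3)m + 10/3)(3m − 12) + (0)
Last nonzero remainder: 3m − 12. Dividing through by 3 gives the monic gcd m − 4.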